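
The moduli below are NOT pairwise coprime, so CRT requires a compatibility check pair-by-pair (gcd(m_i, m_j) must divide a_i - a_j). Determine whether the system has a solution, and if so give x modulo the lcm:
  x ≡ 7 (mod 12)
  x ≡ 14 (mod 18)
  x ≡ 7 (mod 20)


Moduli 12, 18, 20 are not pairwise coprime, so CRT works modulo lcm(m_i) when all pairwise compatibility conditions hold.
Pairwise compatibility: gcd(m_i, m_j) must divide a_i - a_j for every pair.
Merge one congruence at a time:
  Start: x ≡ 7 (mod 12).
  Combine with x ≡ 14 (mod 18): gcd(12, 18) = 6, and 14 - 7 = 7 is NOT divisible by 6.
    ⇒ system is inconsistent (no integer solution).

No solution (the system is inconsistent).


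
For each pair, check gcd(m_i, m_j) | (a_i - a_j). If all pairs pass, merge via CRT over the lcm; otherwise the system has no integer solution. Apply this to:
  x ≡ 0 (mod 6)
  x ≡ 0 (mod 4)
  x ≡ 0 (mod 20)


Moduli 6, 4, 20 are not pairwise coprime, so CRT works modulo lcm(m_i) when all pairwise compatibility conditions hold.
Pairwise compatibility: gcd(m_i, m_j) must divide a_i - a_j for every pair.
Merge one congruence at a time:
  Start: x ≡ 0 (mod 6).
  Combine with x ≡ 0 (mod 4): gcd(6, 4) = 2; 0 - 0 = 0, which IS divisible by 2, so compatible.
    Write x = 0 + 6·t and substitute into x ≡ 0 (mod 4): 6·t ≡ 0 − 0 = 0 (mod 4).
    Divide the congruence (and modulus) by g = 2: 3·t ≡ 0 (mod 2).
    Reduce coefficients mod 2: 1·t ≡ 0 (mod 2).
    So t ≡ 0 (mod 2).
    Then x = 0 + 6·0 = 0, valid modulo lcm(6, 4) = 12: x ≡ 0 (mod 12).
  Combine with x ≡ 0 (mod 20): gcd(12, 20) = 4; 0 - 0 = 0, which IS divisible by 4, so compatible.
    Write x = 0 + 12·t and substitute into x ≡ 0 (mod 20): 12·t ≡ 0 − 0 = 0 (mod 20).
    Divide the congruence (and modulus) by g = 4: 3·t ≡ 0 (mod 5).
    The inverse of 3 mod 5 is 2 (since 3·2 = 6 = 1·5 + 1), so t ≡ 2·0 = 0 ≡ 0 (mod 5).
    Then x = 0 + 12·0 = 0, valid modulo lcm(12, 20) = 60: x ≡ 0 (mod 60).
Verify: 0 mod 6 = 0, 0 mod 4 = 0, 0 mod 20 = 0.

x ≡ 0 (mod 60).


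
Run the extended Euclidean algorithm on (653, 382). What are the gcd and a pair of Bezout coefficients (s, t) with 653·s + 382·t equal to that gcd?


Euclidean algorithm on (653, 382) — divide until remainder is 0:
  653 = 1 · 382 + 271
  382 = 1 · 271 + 111
  271 = 2 · 111 + 49
  111 = 2 · 49 + 13
  49 = 3 · 13 + 10
  13 = 1 · 10 + 3
  10 = 3 · 3 + 1
  3 = 3 · 1 + 0
gcd(653, 382) = 1.
Track Bezout coefficients alongside the remainders: start with r₀ = 653 = a·1 + b·0 (s = 1, t = 0) and r₁ = 382 = a·0 + b·1 (s = 0, t = 1); each new remainder r_{k+1} = r_{k-1} − q_k·r_k inherits s_{k+1} = s_{k-1} − q_k·s_k, t_{k+1} = t_{k-1} − q_k·t_k, so r_k = a·s_k + b·t_k at every step:
  q = 1: r = 271, s = 1 − 1·0 = 1, t = 0 − 1·1 = -1  (check: 653·1 + 382·(-1) = 271)
  q = 1: r = 111, s = 0 − 1·1 = -1, t = 1 − 1·(-1) = 2  (check: 653·(-1) + 382·2 = 111)
  q = 2: r = 49, s = 1 − 2·(-1) = 3, t = -1 − 2·2 = -5  (check: 653·3 + 382·(-5) = 49)
  q = 2: r = 13, s = -1 − 2·3 = -7, t = 2 − 2·(-5) = 12  (check: 653·(-7) + 382·12 = 13)
  q = 3: r = 10, s = 3 − 3·(-7) = 24, t = -5 − 3·12 = -41  (check: 653·24 + 382·(-41) = 10)
  q = 1: r = 3, s = -7 − 1·24 = -31, t = 12 − 1·(-41) = 53  (check: 653·(-31) + 382·53 = 3)
  q = 3: r = 1, s = 24 − 3·(-31) = 117, t = -41 − 3·53 = -200  (check: 653·117 + 382·(-200) = 1)
The row with r = 1 (the gcd) gives the Bezout coefficients s = 117, t = -200.
Result: 653 · (117) + 382 · (-200) = 1.

gcd(653, 382) = 1; s = 117, t = -200 (check: 653·117 + 382·(-200) = 1).


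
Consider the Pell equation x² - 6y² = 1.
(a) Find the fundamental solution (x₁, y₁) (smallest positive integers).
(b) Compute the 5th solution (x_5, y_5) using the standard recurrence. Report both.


Step 1: Find the fundamental solution (x₁, y₁) of x² - 6y² = 1.
  Expand √6 as a continued fraction. a₀ = ⌊√6⌋ = 2; iterate m_{k+1} = d_k·a_k − m_k, d_{k+1} = (6 − m_{k+1}²)/d_k, a_{k+1} = ⌊(a₀ + m_{k+1})/d_{k+1}⌋ (starting m₀ = 0, d₀ = 1), with convergents p_k = a_k·p_{k-1} + p_{k-2}, q_k = a_k·q_{k-1} + q_{k-2} (p₋₁ = 1, q₋₁ = 0):
  k = 0: a₀ = 2; p₀/q₀ = 2/1; p₀² − 6·q₀² = 4 − 6 = -2.
  k = 1: m = 2, d = 2, a = ⌊(2 + 2)/2⌋ = 2; p/q = (2·2 + 1)/(2·1 + 0) = 5/2; p² − 6·q² = 25 − 24 = 1.
  The first convergent with p² − 6·q² = 1 gives the fundamental solution (x₁, y₁) = (5, 2).
Step 2: Apply the recurrence (x_{n+1}, y_{n+1}) = (x₁x_n + 6y₁y_n, x₁y_n + y₁x_n) repeatedly.
  From (x_1, y_1) = (5, 2): x_2 = 5·5 + 6·2·2 = 49; y_2 = 5·2 + 2·5 = 20.
  From (x_2, y_2) = (49, 20): x_3 = 5·49 + 6·2·20 = 485; y_3 = 5·20 + 2·49 = 198.
  From (x_3, y_3) = (485, 198): x_4 = 5·485 + 6·2·198 = 4801; y_4 = 5·198 + 2·485 = 1960.
  From (x_4, y_4) = (4801, 1960): x_5 = 5·4801 + 6·2·1960 = 47525; y_5 = 5·1960 + 2·4801 = 19402.
Step 3: Verify x_5² - 6·y_5² = 2258625625 - 2258625624 = 1 (should be 1). ✓

(x_1, y_1) = (5, 2); (x_5, y_5) = (47525, 19402).


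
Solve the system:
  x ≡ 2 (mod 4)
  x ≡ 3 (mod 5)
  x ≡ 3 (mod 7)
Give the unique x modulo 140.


Moduli 4, 5, 7 are pairwise coprime; by CRT there is a unique solution modulo M = 4 · 5 · 7 = 140.
Solve pairwise, accumulating the modulus:
  Start with x ≡ 2 (mod 4).
  Combine with x ≡ 3 (mod 5): since gcd(4, 5) = 1, we get a unique residue mod 20.
    Write x = 2 + 4·t and substitute into x ≡ 3 (mod 5): 4·t ≡ 3 − 2 = 1 (mod 5).
    The inverse of 4 mod 5 is 4 (since 4·4 = 16 = 3·5 + 1), so t ≡ 4·1 = 4 ≡ 4 (mod 5).
    Then x = 2 + 4·4 = 18, valid modulo lcm(4, 5) = 20: x ≡ 18 (mod 20).
  Combine with x ≡ 3 (mod 7): since gcd(20, 7) = 1, we get a unique residue mod 140.
    Write x = 18 + 20·t and substitute into x ≡ 3 (mod 7): 20·t ≡ 3 − 18 = -15 (mod 7).
    Reduce coefficients mod 7: 6·t ≡ 6 (mod 7).
    The inverse of 6 mod 7 is 6 (since 6·6 = 36 = 5·7 + 1), so t ≡ 6·6 = 36 ≡ 1 (mod 7).
    Then x = 18 + 20·1 = 38, valid modulo lcm(20, 7) = 140: x ≡ 38 (mod 140).
Verify: 38 mod 4 = 2 ✓, 38 mod 5 = 3 ✓, 38 mod 7 = 3 ✓.

x ≡ 38 (mod 140).


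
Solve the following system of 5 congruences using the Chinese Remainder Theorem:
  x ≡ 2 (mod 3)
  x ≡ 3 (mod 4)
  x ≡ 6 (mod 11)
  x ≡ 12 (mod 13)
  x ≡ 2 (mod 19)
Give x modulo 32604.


Product of moduli M = 3 · 4 · 11 · 13 · 19 = 32604.
Merge one congruence at a time:
  Start: x ≡ 2 (mod 3).
  Combine with x ≡ 3 (mod 4); new modulus lcm = 12.
    Write x = 2 + 3·t and substitute into x ≡ 3 (mod 4): 3·t ≡ 3 − 2 = 1 (mod 4).
    The inverse of 3 mod 4 is 3 (since 3·3 = 9 = 2·4 + 1), so t ≡ 3·1 = 3 ≡ 3 (mod 4).
    Then x = 2 + 3·3 = 11, valid modulo lcm(3, 4) = 12: x ≡ 11 (mod 12).
  Combine with x ≡ 6 (mod 11); new modulus lcm = 132.
    Write x = 11 + 12·t and substitute into x ≡ 6 (mod 11): 12·t ≡ 6 − 11 = -5 (mod 11).
    Reduce coefficients mod 11: 1·t ≡ 6 (mod 11).
    So t ≡ 6 (mod 11).
    Then x = 11 + 12·6 = 83, valid modulo lcm(12, 11) = 132: x ≡ 83 (mod 132).
  Combine with x ≡ 12 (mod 13); new modulus lcm = 1716.
    Write x = 83 + 132·t and substitute into x ≡ 12 (mod 13): 132·t ≡ 12 − 83 = -71 (mod 13).
    Reduce coefficients mod 13: 2·t ≡ 7 (mod 13).
    The inverse of 2 mod 13 is 7 (since 2·7 = 14 = 1·13 + 1), so t ≡ 7·7 = 49 ≡ 10 (mod 13).
    Then x = 83 + 132·10 = 1403, valid modulo lcm(132, 13) = 1716: x ≡ 1403 (mod 1716).
  Combine with x ≡ 2 (mod 19); new modulus lcm = 32604.
    Write x = 1403 + 1716·t and substitute into x ≡ 2 (mod 19): 1716·t ≡ 2 − 1403 = -1401 (mod 19).
    Reduce coefficients mod 19: 6·t ≡ 5 (mod 19).
    The inverse of 6 mod 19 is 16 (since 6·16 = 96 = 5·19 + 1), so t ≡ 16·5 = 80 ≡ 4 (mod 19).
    Then x = 1403 + 1716·4 = 8267, valid modulo lcm(1716, 19) = 32604: x ≡ 8267 (mod 32604).
Verify against each original: 8267 mod 3 = 2, 8267 mod 4 = 3, 8267 mod 11 = 6, 8267 mod 13 = 12, 8267 mod 19 = 2.

x ≡ 8267 (mod 32604).


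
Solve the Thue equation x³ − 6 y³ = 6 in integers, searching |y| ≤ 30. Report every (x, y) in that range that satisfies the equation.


The equation is x³ - 6y³ = 6. For fixed y, x³ = 6·y³ + 6, so a solution requires the RHS to be a perfect cube.
Strategy: iterate y from -30 to 30, compute RHS = 6·y³ + 6, and check whether it is a (positive or negative) perfect cube.
Check small values of y:
  y = 0: RHS = 6 is not a perfect cube.
  y = 1: RHS = 12 is not a perfect cube.
  y = -1: RHS = 0 = (0)³ ⇒ x = 0 works.
  y = 2: RHS = 54 is not a perfect cube.
  y = -2: RHS = -42 is not a perfect cube.
  y = 3: RHS = 168 is not a perfect cube.
  y = -3: RHS = -156 is not a perfect cube.
Continuing the search up to |y| = 30 finds no further solutions beyond those listed.
Collected solutions: (0, -1).

Solutions (with |y| ≤ 30): (0, -1).


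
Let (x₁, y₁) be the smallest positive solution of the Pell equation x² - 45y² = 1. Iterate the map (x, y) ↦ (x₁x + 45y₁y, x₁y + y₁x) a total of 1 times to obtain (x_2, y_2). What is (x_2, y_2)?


Step 1: Find the fundamental solution (x₁, y₁) of x² - 45y² = 1.
  Expand √45 as a continued fraction. a₀ = ⌊√45⌋ = 6; iterate m_{k+1} = d_k·a_k − m_k, d_{k+1} = (45 − m_{k+1}²)/d_k, a_{k+1} = ⌊(a₀ + m_{k+1})/d_{k+1}⌋ (starting m₀ = 0, d₀ = 1), with convergents p_k = a_k·p_{k-1} + p_{k-2}, q_k = a_k·q_{k-1} + q_{k-2} (p₋₁ = 1, q₋₁ = 0):
  k = 0: a₀ = 6; p₀/q₀ = 6/1; p₀² − 45·q₀² = 36 − 45 = -9.
  k = 1: m = 6, d = 9, a = ⌊(6 + 6)/9⌋ = 1; p/q = (1·6 + 1)/(1·1 + 0) = 7/1; p² − 45·q² = 49 − 45 = 4.
  k = 2: m = 3, d = 4, a = ⌊(6 + 3)/4⌋ = 2; p/q = (2·7 + 6)/(2·1 + 1) = 20/3; p² − 45·q² = 400 − 405 = -5.
  k = 3: m = 5, d = 5, a = ⌊(6 + 5)/5⌋ = 2; p/q = (2·20 + 7)/(2·3 + 1) = 47/7; p² − 45·q² = 2209 − 2205 = 4.
  k = 4: m = 5, d = 4, a = ⌊(6 + 5)/4⌋ = 2; p/q = (2·47 + 20)/(2·7 + 3) = 114/17; p² − 45·q² = 12996 − 13005 = -9.
  k = 5: m = 3, d = 9, a = ⌊(6 + 3)/9⌋ = 1; p/q = (1·114 + 47)/(1·17 + 7) = 161/24; p² − 45·q² = 25921 − 25920 = 1.
  The first convergent with p² − 45·q² = 1 gives the fundamental solution (x₁, y₁) = (161, 24).
Step 2: Apply the recurrence (x_{n+1}, y_{n+1}) = (x₁x_n + 45y₁y_n, x₁y_n + y₁x_n) repeatedly.
  From (x_1, y_1) = (161, 24): x_2 = 161·161 + 45·24·24 = 51841; y_2 = 161·24 + 24·161 = 7728.
Step 3: Verify x_2² - 45·y_2² = 2687489281 - 2687489280 = 1 (should be 1). ✓

(x_1, y_1) = (161, 24); (x_2, y_2) = (51841, 7728).


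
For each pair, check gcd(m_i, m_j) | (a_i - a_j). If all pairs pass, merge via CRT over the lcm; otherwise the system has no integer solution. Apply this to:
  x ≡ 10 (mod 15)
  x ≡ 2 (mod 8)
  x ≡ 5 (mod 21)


Moduli 15, 8, 21 are not pairwise coprime, so CRT works modulo lcm(m_i) when all pairwise compatibility conditions hold.
Pairwise compatibility: gcd(m_i, m_j) must divide a_i - a_j for every pair.
Merge one congruence at a time:
  Start: x ≡ 10 (mod 15).
  Combine with x ≡ 2 (mod 8): gcd(15, 8) = 1; 2 - 10 = -8, which IS divisible by 1, so compatible.
    Write x = 10 + 15·t and substitute into x ≡ 2 (mod 8): 15·t ≡ 2 − 10 = -8 (mod 8).
    Reduce coefficients mod 8: 7·t ≡ 0 (mod 8).
    The inverse of 7 mod 8 is 7 (since 7·7 = 49 = 6·8 + 1), so t ≡ 7·0 = 0 ≡ 0 (mod 8).
    Then x = 10 + 15·0 = 10, valid modulo lcm(15, 8) = 120: x ≡ 10 (mod 120).
  Combine with x ≡ 5 (mod 21): gcd(120, 21) = 3, and 5 - 10 = -5 is NOT divisible by 3.
    ⇒ system is inconsistent (no integer solution).

No solution (the system is inconsistent).


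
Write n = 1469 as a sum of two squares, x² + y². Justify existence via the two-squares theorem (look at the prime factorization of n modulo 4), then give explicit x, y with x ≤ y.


Step 1: Factor n = 1469 = 13 · 113.
Step 2: Check the mod-4 condition on each prime factor: 13 ≡ 1 (mod 4), exponent 1; 113 ≡ 1 (mod 4), exponent 1.
All primes ≡ 3 (mod 4) appear to even exponent (or don't appear), so by the two-squares theorem n IS expressible as a sum of two squares.
Step 3: Build a representation. Here n = 13 · 113 is a product of primes ≡ 1 (mod 4). Each prime p ≡ 1 (mod 4) is itself a sum of two squares; find a² by testing p − a² for a perfect square:
  13: 13 − 1² = 12, 13 − 2² = 9 = 3² ⇒ 13 = 2² + 3².
  113: 113 − 1² = 112, 113 − 2² = 109, 113 − 3² = 104, 113 − 4² = 97, 113 − 5² = 88, 113 − 6² = 77, 113 − 7² = 64 = 8² ⇒ 113 = 7² + 8².
  Combine using the Brahmagupta–Fibonacci identity (a² + b²)(c² + d²) = (ac − bd)² + (ad + bc)² = (ac + bd)² + (ad − bc)²:
  13 · 113 = 1469: from (2² + 3²)(7² + 8²), take (2·7 − 3·8, 2·8 + 3·7) = (14 − 24, 16 + 21) = (-10, 37); dropping signs (only squares matter) gives (10, 37); check 10² + 37² = 100 + 1369 = 1469 ✓.
Step 4: Order so x ≤ y and verify: 10² + 37² = 100 + 1369 = 1469 = n. ✓

n = 1469 = 10² + 37² (one valid representation with x ≤ y).


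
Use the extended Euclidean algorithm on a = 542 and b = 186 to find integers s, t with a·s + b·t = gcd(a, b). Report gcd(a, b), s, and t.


Euclidean algorithm on (542, 186) — divide until remainder is 0:
  542 = 2 · 186 + 170
  186 = 1 · 170 + 16
  170 = 10 · 16 + 10
  16 = 1 · 10 + 6
  10 = 1 · 6 + 4
  6 = 1 · 4 + 2
  4 = 2 · 2 + 0
gcd(542, 186) = 2.
Track Bezout coefficients alongside the remainders: start with r₀ = 542 = a·1 + b·0 (s = 1, t = 0) and r₁ = 186 = a·0 + b·1 (s = 0, t = 1); each new remainder r_{k+1} = r_{k-1} − q_k·r_k inherits s_{k+1} = s_{k-1} − q_k·s_k, t_{k+1} = t_{k-1} − q_k·t_k, so r_k = a·s_k + b·t_k at every step:
  q = 2: r = 170, s = 1 − 2·0 = 1, t = 0 − 2·1 = -2  (check: 542·1 + 186·(-2) = 170)
  q = 1: r = 16, s = 0 − 1·1 = -1, t = 1 − 1·(-2) = 3  (check: 542·(-1) + 186·3 = 16)
  q = 10: r = 10, s = 1 − 10·(-1) = 11, t = -2 − 10·3 = -32  (check: 542·11 + 186·(-32) = 10)
  q = 1: r = 6, s = -1 − 1·11 = -12, t = 3 − 1·(-32) = 35  (check: 542·(-12) + 186·35 = 6)
  q = 1: r = 4, s = 11 − 1·(-12) = 23, t = -32 − 1·35 = -67  (check: 542·23 + 186·(-67) = 4)
  q = 1: r = 2, s = -12 − 1·23 = -35, t = 35 − 1·(-67) = 102  (check: 542·(-35) + 186·102 = 2)
The row with r = 2 (the gcd) gives the Bezout coefficients s = -35, t = 102.
Result: 542 · (-35) + 186 · (102) = 2.

gcd(542, 186) = 2; s = -35, t = 102 (check: 542·(-35) + 186·102 = 2).


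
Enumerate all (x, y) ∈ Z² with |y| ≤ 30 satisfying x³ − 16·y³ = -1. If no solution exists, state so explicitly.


The equation is x³ - 16y³ = -1. For fixed y, x³ = 16·y³ − 1, so a solution requires the RHS to be a perfect cube.
Strategy: iterate y from -30 to 30, compute RHS = 16·y³ − 1, and check whether it is a (positive or negative) perfect cube.
Check small values of y:
  y = 0: RHS = -1 = (-1)³ ⇒ x = -1 works.
  y = 1: RHS = 15 is not a perfect cube.
  y = -1: RHS = -17 is not a perfect cube.
  y = 2: RHS = 127 is not a perfect cube.
  y = -2: RHS = -129 is not a perfect cube.
  y = 3: RHS = 431 is not a perfect cube.
  y = -3: RHS = -433 is not a perfect cube.
Continuing the search up to |y| = 30 finds no further solutions beyond those listed.
Collected solutions: (-1, 0).

Solutions (with |y| ≤ 30): (-1, 0).


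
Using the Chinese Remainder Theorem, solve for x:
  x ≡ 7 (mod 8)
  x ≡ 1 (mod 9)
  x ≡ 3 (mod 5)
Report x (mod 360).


Moduli 8, 9, 5 are pairwise coprime; by CRT there is a unique solution modulo M = 8 · 9 · 5 = 360.
Solve pairwise, accumulating the modulus:
  Start with x ≡ 7 (mod 8).
  Combine with x ≡ 1 (mod 9): since gcd(8, 9) = 1, we get a unique residue mod 72.
    Write x = 7 + 8·t and substitute into x ≡ 1 (mod 9): 8·t ≡ 1 − 7 = -6 (mod 9).
    Reduce coefficients mod 9: 8·t ≡ 3 (mod 9).
    The inverse of 8 mod 9 is 8 (since 8·8 = 64 = 7·9 + 1), so t ≡ 8·3 = 24 ≡ 6 (mod 9).
    Then x = 7 + 8·6 = 55, valid modulo lcm(8, 9) = 72: x ≡ 55 (mod 72).
  Combine with x ≡ 3 (mod 5): since gcd(72, 5) = 1, we get a unique residue mod 360.
    Write x = 55 + 72·t and substitute into x ≡ 3 (mod 5): 72·t ≡ 3 − 55 = -52 (mod 5).
    Reduce coefficients mod 5: 2·t ≡ 3 (mod 5).
    The inverse of 2 mod 5 is 3 (since 2·3 = 6 = 1·5 + 1), so t ≡ 3·3 = 9 ≡ 4 (mod 5).
    Then x = 55 + 72·4 = 343, valid modulo lcm(72, 5) = 360: x ≡ 343 (mod 360).
Verify: 343 mod 8 = 7 ✓, 343 mod 9 = 1 ✓, 343 mod 5 = 3 ✓.

x ≡ 343 (mod 360).


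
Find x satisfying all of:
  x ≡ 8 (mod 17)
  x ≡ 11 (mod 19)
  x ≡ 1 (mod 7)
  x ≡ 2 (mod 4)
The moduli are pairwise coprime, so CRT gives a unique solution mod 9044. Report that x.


Product of moduli M = 17 · 19 · 7 · 4 = 9044.
Merge one congruence at a time:
  Start: x ≡ 8 (mod 17).
  Combine with x ≡ 11 (mod 19); new modulus lcm = 323.
    Write x = 8 + 17·t and substitute into x ≡ 11 (mod 19): 17·t ≡ 11 − 8 = 3 (mod 19).
    The inverse of 17 mod 19 is 9 (since 17·9 = 153 = 8·19 + 1), so t ≡ 9·3 = 27 ≡ 8 (mod 19).
    Then x = 8 + 17·8 = 144, valid modulo lcm(17, 19) = 323: x ≡ 144 (mod 323).
  Combine with x ≡ 1 (mod 7); new modulus lcm = 2261.
    Write x = 144 + 323·t and substitute into x ≡ 1 (mod 7): 323·t ≡ 1 − 144 = -143 (mod 7).
    Reduce coefficients mod 7: 1·t ≡ 4 (mod 7).
    So t ≡ 4 (mod 7).
    Then x = 144 + 323·4 = 1436, valid modulo lcm(323, 7) = 2261: x ≡ 1436 (mod 2261).
  Combine with x ≡ 2 (mod 4); new modulus lcm = 9044.
    Write x = 1436 + 2261·t and substitute into x ≡ 2 (mod 4): 2261·t ≡ 2 − 1436 = -1434 (mod 4).
    Reduce coefficients mod 4: 1·t ≡ 2 (mod 4).
    So t ≡ 2 (mod 4).
    Then x = 1436 + 2261·2 = 5958, valid modulo lcm(2261, 4) = 9044: x ≡ 5958 (mod 9044).
Verify against each original: 5958 mod 17 = 8, 5958 mod 19 = 11, 5958 mod 7 = 1, 5958 mod 4 = 2.

x ≡ 5958 (mod 9044).


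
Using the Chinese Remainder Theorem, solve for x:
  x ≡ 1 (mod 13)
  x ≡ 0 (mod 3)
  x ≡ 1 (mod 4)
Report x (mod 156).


Moduli 13, 3, 4 are pairwise coprime; by CRT there is a unique solution modulo M = 13 · 3 · 4 = 156.
Solve pairwise, accumulating the modulus:
  Start with x ≡ 1 (mod 13).
  Combine with x ≡ 0 (mod 3): since gcd(13, 3) = 1, we get a unique residue mod 39.
    Write x = 1 + 13·t and substitute into x ≡ 0 (mod 3): 13·t ≡ 0 − 1 = -1 (mod 3).
    Reduce coefficients mod 3: 1·t ≡ 2 (mod 3).
    So t ≡ 2 (mod 3).
    Then x = 1 + 13·2 = 27, valid modulo lcm(13, 3) = 39: x ≡ 27 (mod 39).
  Combine with x ≡ 1 (mod 4): since gcd(39, 4) = 1, we get a unique residue mod 156.
    Write x = 27 + 39·t and substitute into x ≡ 1 (mod 4): 39·t ≡ 1 − 27 = -26 (mod 4).
    Reduce coefficients mod 4: 3·t ≡ 2 (mod 4).
    The inverse of 3 mod 4 is 3 (since 3·3 = 9 = 2·4 + 1), so t ≡ 3·2 = 6 ≡ 2 (mod 4).
    Then x = 27 + 39·2 = 105, valid modulo lcm(39, 4) = 156: x ≡ 105 (mod 156).
Verify: 105 mod 13 = 1 ✓, 105 mod 3 = 0 ✓, 105 mod 4 = 1 ✓.

x ≡ 105 (mod 156).


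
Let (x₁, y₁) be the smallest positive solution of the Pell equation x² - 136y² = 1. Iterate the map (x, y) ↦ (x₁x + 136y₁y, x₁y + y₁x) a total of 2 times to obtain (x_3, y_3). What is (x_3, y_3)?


Step 1: Find the fundamental solution (x₁, y₁) of x² - 136y² = 1.
  Expand √136 as a continued fraction. a₀ = ⌊√136⌋ = 11; iterate m_{k+1} = d_k·a_k − m_k, d_{k+1} = (136 − m_{k+1}²)/d_k, a_{k+1} = ⌊(a₀ + m_{k+1})/d_{k+1}⌋ (starting m₀ = 0, d₀ = 1), with convergents p_k = a_k·p_{k-1} + p_{k-2}, q_k = a_k·q_{k-1} + q_{k-2} (p₋₁ = 1, q₋₁ = 0):
  k = 0: a₀ = 11; p₀/q₀ = 11/1; p₀² − 136·q₀² = 121 − 136 = -15.
  k = 1: m = 11, d = 15, a = ⌊(11 + 11)/15⌋ = 1; p/q = (1·11 + 1)/(1·1 + 0) = 12/1; p² − 136·q² = 144 − 136 = 8.
  k = 2: m = 4, d = 8, a = ⌊(11 + 4)/8⌋ = 1; p/q = (1·12 + 11)/(1·1 + 1) = 23/2; p² − 136·q² = 529 − 544 = -15.
  k = 3: m = 4, d = 15, a = ⌊(11 + 4)/15⌋ = 1; p/q = (1·23 + 12)/(1·2 + 1) = 35/3; p² − 136·q² = 1225 − 1224 = 1.
  The first convergent with p² − 136·q² = 1 gives the fundamental solution (x₁, y₁) = (35, 3).
Step 2: Apply the recurrence (x_{n+1}, y_{n+1}) = (x₁x_n + 136y₁y_n, x₁y_n + y₁x_n) repeatedly.
  From (x_1, y_1) = (35, 3): x_2 = 35·35 + 136·3·3 = 2449; y_2 = 35·3 + 3·35 = 210.
  From (x_2, y_2) = (2449, 210): x_3 = 35·2449 + 136·3·210 = 171395; y_3 = 35·210 + 3·2449 = 14697.
Step 3: Verify x_3² - 136·y_3² = 29376246025 - 29376246024 = 1 (should be 1). ✓

(x_1, y_1) = (35, 3); (x_3, y_3) = (171395, 14697).


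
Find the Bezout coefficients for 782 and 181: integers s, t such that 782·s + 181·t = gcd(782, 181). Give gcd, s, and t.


Euclidean algorithm on (782, 181) — divide until remainder is 0:
  782 = 4 · 181 + 58
  181 = 3 · 58 + 7
  58 = 8 · 7 + 2
  7 = 3 · 2 + 1
  2 = 2 · 1 + 0
gcd(782, 181) = 1.
Track Bezout coefficients alongside the remainders: start with r₀ = 782 = a·1 + b·0 (s = 1, t = 0) and r₁ = 181 = a·0 + b·1 (s = 0, t = 1); each new remainder r_{k+1} = r_{k-1} − q_k·r_k inherits s_{k+1} = s_{k-1} − q_k·s_k, t_{k+1} = t_{k-1} − q_k·t_k, so r_k = a·s_k + b·t_k at every step:
  q = 4: r = 58, s = 1 − 4·0 = 1, t = 0 − 4·1 = -4  (check: 782·1 + 181·(-4) = 58)
  q = 3: r = 7, s = 0 − 3·1 = -3, t = 1 − 3·(-4) = 13  (check: 782·(-3) + 181·13 = 7)
  q = 8: r = 2, s = 1 − 8·(-3) = 25, t = -4 − 8·13 = -108  (check: 782·25 + 181·(-108) = 2)
  q = 3: r = 1, s = -3 − 3·25 = -78, t = 13 − 3·(-108) = 337  (check: 782·(-78) + 181·337 = 1)
The row with r = 1 (the gcd) gives the Bezout coefficients s = -78, t = 337.
Result: 782 · (-78) + 181 · (337) = 1.

gcd(782, 181) = 1; s = -78, t = 337 (check: 782·(-78) + 181·337 = 1).


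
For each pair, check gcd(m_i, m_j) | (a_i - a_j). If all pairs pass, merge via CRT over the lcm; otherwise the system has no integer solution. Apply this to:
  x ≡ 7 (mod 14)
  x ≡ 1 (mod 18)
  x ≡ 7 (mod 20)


Moduli 14, 18, 20 are not pairwise coprime, so CRT works modulo lcm(m_i) when all pairwise compatibility conditions hold.
Pairwise compatibility: gcd(m_i, m_j) must divide a_i - a_j for every pair.
Merge one congruence at a time:
  Start: x ≡ 7 (mod 14).
  Combine with x ≡ 1 (mod 18): gcd(14, 18) = 2; 1 - 7 = -6, which IS divisible by 2, so compatible.
    Write x = 7 + 14·t and substitute into x ≡ 1 (mod 18): 14·t ≡ 1 − 7 = -6 (mod 18).
    Divide the congruence (and modulus) by g = 2: 7·t ≡ -3 (mod 9).
    Reduce coefficients mod 9: 7·t ≡ 6 (mod 9).
    The inverse of 7 mod 9 is 4 (since 7·4 = 28 = 3·9 + 1), so t ≡ 4·6 = 24 ≡ 6 (mod 9).
    Then x = 7 + 14·6 = 91, valid modulo lcm(14, 18) = 126: x ≡ 91 (mod 126).
  Combine with x ≡ 7 (mod 20): gcd(126, 20) = 2; 7 - 91 = -84, which IS divisible by 2, so compatible.
    Write x = 91 + 126·t and substitute into x ≡ 7 (mod 20): 126·t ≡ 7 − 91 = -84 (mod 20).
    Divide the congruence (and modulus) by g = 2: 63·t ≡ -42 (mod 10).
    Reduce coefficients mod 10: 3·t ≡ 8 (mod 10).
    The inverse of 3 mod 10 is 7 (since 3·7 = 21 = 2·10 + 1), so t ≡ 7·8 = 56 ≡ 6 (mod 10).
    Then x = 91 + 126·6 = 847, valid modulo lcm(126, 20) = 1260: x ≡ 847 (mod 1260).
Verify: 847 mod 14 = 7, 847 mod 18 = 1, 847 mod 20 = 7.

x ≡ 847 (mod 1260).


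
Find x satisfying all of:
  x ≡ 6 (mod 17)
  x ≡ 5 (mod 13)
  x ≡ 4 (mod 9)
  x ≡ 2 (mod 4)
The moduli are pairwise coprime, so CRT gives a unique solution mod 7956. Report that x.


Product of moduli M = 17 · 13 · 9 · 4 = 7956.
Merge one congruence at a time:
  Start: x ≡ 6 (mod 17).
  Combine with x ≡ 5 (mod 13); new modulus lcm = 221.
    Write x = 6 + 17·t and substitute into x ≡ 5 (mod 13): 17·t ≡ 5 − 6 = -1 (mod 13).
    Reduce coefficients mod 13: 4·t ≡ 12 (mod 13).
    The inverse of 4 mod 13 is 10 (since 4·10 = 40 = 3·13 + 1), so t ≡ 10·12 = 120 ≡ 3 (mod 13).
    Then x = 6 + 17·3 = 57, valid modulo lcm(17, 13) = 221: x ≡ 57 (mod 221).
  Combine with x ≡ 4 (mod 9); new modulus lcm = 1989.
    Write x = 57 + 221·t and substitute into x ≡ 4 (mod 9): 221·t ≡ 4 − 57 = -53 (mod 9).
    Reduce coefficients mod 9: 5·t ≡ 1 (mod 9).
    The inverse of 5 mod 9 is 2 (since 5·2 = 10 = 1·9 + 1), so t ≡ 2·1 = 2 ≡ 2 (mod 9).
    Then x = 57 + 221·2 = 499, valid modulo lcm(221, 9) = 1989: x ≡ 499 (mod 1989).
  Combine with x ≡ 2 (mod 4); new modulus lcm = 7956.
    Write x = 499 + 1989·t and substitute into x ≡ 2 (mod 4): 1989·t ≡ 2 − 499 = -497 (mod 4).
    Reduce coefficients mod 4: 1·t ≡ 3 (mod 4).
    So t ≡ 3 (mod 4).
    Then x = 499 + 1989·3 = 6466, valid modulo lcm(1989, 4) = 7956: x ≡ 6466 (mod 7956).
Verify against each original: 6466 mod 17 = 6, 6466 mod 13 = 5, 6466 mod 9 = 4, 6466 mod 4 = 2.

x ≡ 6466 (mod 7956).


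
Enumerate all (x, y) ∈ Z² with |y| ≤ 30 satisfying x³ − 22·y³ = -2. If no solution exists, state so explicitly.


The equation is x³ - 22y³ = -2. For fixed y, x³ = 22·y³ − 2, so a solution requires the RHS to be a perfect cube.
Strategy: iterate y from -30 to 30, compute RHS = 22·y³ − 2, and check whether it is a (positive or negative) perfect cube.
Check small values of y:
  y = 0: RHS = -2 is not a perfect cube.
  y = 1: RHS = 20 is not a perfect cube.
  y = -1: RHS = -24 is not a perfect cube.
  y = 2: RHS = 174 is not a perfect cube.
  y = -2: RHS = -178 is not a perfect cube.
  y = 3: RHS = 592 is not a perfect cube.
  y = -3: RHS = -596 is not a perfect cube.
Continuing the search up to |y| = 30 finds no solutions either.
No (x, y) in the scanned range satisfies the equation.

No integer solutions with |y| ≤ 30.


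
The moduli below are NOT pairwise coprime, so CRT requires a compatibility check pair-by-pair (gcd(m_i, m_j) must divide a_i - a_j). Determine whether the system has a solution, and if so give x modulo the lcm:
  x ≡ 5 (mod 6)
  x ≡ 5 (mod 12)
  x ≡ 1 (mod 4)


Moduli 6, 12, 4 are not pairwise coprime, so CRT works modulo lcm(m_i) when all pairwise compatibility conditions hold.
Pairwise compatibility: gcd(m_i, m_j) must divide a_i - a_j for every pair.
Merge one congruence at a time:
  Start: x ≡ 5 (mod 6).
  Combine with x ≡ 5 (mod 12): gcd(6, 12) = 6; 5 - 5 = 0, which IS divisible by 6, so compatible.
    Write x = 5 + 6·t and substitute into x ≡ 5 (mod 12): 6·t ≡ 5 − 5 = 0 (mod 12).
    Divide the congruence (and modulus) by g = 6: 1·t ≡ 0 (mod 2).
    So t ≡ 0 (mod 2).
    Then x = 5 + 6·0 = 5, valid modulo lcm(6, 12) = 12: x ≡ 5 (mod 12).
  Combine with x ≡ 1 (mod 4): gcd(12, 4) = 4; 1 - 5 = -4, which IS divisible by 4, so compatible.
    Write x = 5 + 12·t and substitute into x ≡ 1 (mod 4): 12·t ≡ 1 − 5 = -4 (mod 4).
    Divide the congruence (and modulus) by g = 4: 3·t ≡ -1 (mod 1).
    Modulo 1 every t works; take t = 0.
    Then x = 5 + 12·0 = 5, valid modulo lcm(12, 4) = 12: x ≡ 5 (mod 12).
Verify: 5 mod 6 = 5, 5 mod 12 = 5, 5 mod 4 = 1.

x ≡ 5 (mod 12).


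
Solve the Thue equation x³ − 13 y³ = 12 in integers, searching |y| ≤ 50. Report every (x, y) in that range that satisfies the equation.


The equation is x³ - 13y³ = 12. For fixed y, x³ = 13·y³ + 12, so a solution requires the RHS to be a perfect cube.
Strategy: iterate y from -50 to 50, compute RHS = 13·y³ + 12, and check whether it is a (positive or negative) perfect cube.
Check small values of y:
  y = 0: RHS = 12 is not a perfect cube.
  y = 1: RHS = 25 is not a perfect cube.
  y = -1: RHS = -1 = (-1)³ ⇒ x = -1 works.
  y = 2: RHS = 116 is not a perfect cube.
  y = -2: RHS = -92 is not a perfect cube.
  y = 3: RHS = 363 is not a perfect cube.
  y = -3: RHS = -339 is not a perfect cube.
Continuing the search up to |y| = 50 finds no further solutions beyond those listed.
Collected solutions: (-1, -1).

Solutions (with |y| ≤ 50): (-1, -1).


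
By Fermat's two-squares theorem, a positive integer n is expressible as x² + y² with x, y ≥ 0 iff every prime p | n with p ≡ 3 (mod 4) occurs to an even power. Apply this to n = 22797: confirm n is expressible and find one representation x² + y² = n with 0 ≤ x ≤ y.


Step 1: Factor n = 22797 = 3^2 · 17 · 149.
Step 2: Check the mod-4 condition on each prime factor: 3 ≡ 3 (mod 4), exponent 2 (must be even); 17 ≡ 1 (mod 4), exponent 1; 149 ≡ 1 (mod 4), exponent 1.
All primes ≡ 3 (mod 4) appear to even exponent (or don't appear), so by the two-squares theorem n IS expressible as a sum of two squares.
Step 3: Build a representation. Group n = k² · m with k = 3 and m = 17 · 149 = 2533 (a product of primes ≡ 1 (mod 4)); a representation of m scales to one of n via (k·x)² + (k·y)² = k²(x² + y²). Each prime p ≡ 1 (mod 4) is itself a sum of two squares; find a² by testing p − a² for a perfect square:
  17: 17 − 1² = 16 = 4² ⇒ 17 = 1² + 4².
  149: 149 − 1² = 148, 149 − 2² = 145, 149 − 3² = 140, 149 − 4² = 133, 149 − 5² = 124, 149 − 6² = 113, 149 − 7² = 100 = 10² ⇒ 149 = 7² + 10².
  Combine using the Brahmagupta–Fibonacci identity (a² + b²)(c² + d²) = (ac − bd)² + (ad + bc)² = (ac + bd)² + (ad − bc)²:
  17 · 149 = 2533: from (1² + 4²)(7² + 10²), take (1·7 − 4·10, 1·10 + 4·7) = (7 − 40, 10 + 28) = (-33, 38); dropping signs (only squares matter) gives (33, 38); check 33² + 38² = 1089 + 1444 = 2533 ✓.
  Scale by k = 3: (3·33, 3·38) = (99, 114).
Step 4: Order so x ≤ y and verify: 99² + 114² = 9801 + 12996 = 22797 = n. ✓

n = 22797 = 99² + 114² (one valid representation with x ≤ y).


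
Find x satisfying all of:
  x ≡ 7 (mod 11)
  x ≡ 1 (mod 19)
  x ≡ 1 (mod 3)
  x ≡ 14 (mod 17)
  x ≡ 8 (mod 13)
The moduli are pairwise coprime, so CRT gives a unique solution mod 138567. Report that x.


Product of moduli M = 11 · 19 · 3 · 17 · 13 = 138567.
Merge one congruence at a time:
  Start: x ≡ 7 (mod 11).
  Combine with x ≡ 1 (mod 19); new modulus lcm = 209.
    Write x = 7 + 11·t and substitute into x ≡ 1 (mod 19): 11·t ≡ 1 − 7 = -6 (mod 19).
    Reduce coefficients mod 19: 11·t ≡ 13 (mod 19).
    The inverse of 11 mod 19 is 7 (since 11·7 = 77 = 4·19 + 1), so t ≡ 7·13 = 91 ≡ 15 (mod 19).
    Then x = 7 + 11·15 = 172, valid modulo lcm(11, 19) = 209: x ≡ 172 (mod 209).
  Combine with x ≡ 1 (mod 3); new modulus lcm = 627.
    Write x = 172 + 209·t and substitute into x ≡ 1 (mod 3): 209·t ≡ 1 − 172 = -171 (mod 3).
    Reduce coefficients mod 3: 2·t ≡ 0 (mod 3).
    The inverse of 2 mod 3 is 2 (since 2·2 = 4 = 1·3 + 1), so t ≡ 2·0 = 0 ≡ 0 (mod 3).
    Then x = 172 + 209·0 = 172, valid modulo lcm(209, 3) = 627: x ≡ 172 (mod 627).
  Combine with x ≡ 14 (mod 17); new modulus lcm = 10659.
    Write x = 172 + 627·t and substitute into x ≡ 14 (mod 17): 627·t ≡ 14 − 172 = -158 (mod 17).
    Reduce coefficients mod 17: 15·t ≡ 12 (mod 17).
    The inverse of 15 mod 17 is 8 (since 15·8 = 120 = 7·17 + 1), so t ≡ 8·12 = 96 ≡ 11 (mod 17).
    Then x = 172 + 627·11 = 7069, valid modulo lcm(627, 17) = 10659: x ≡ 7069 (mod 10659).
  Combine with x ≡ 8 (mod 13); new modulus lcm = 138567.
    Write x = 7069 + 10659·t and substitute into x ≡ 8 (mod 13): 10659·t ≡ 8 − 7069 = -7061 (mod 13).
    Reduce coefficients mod 13: 12·t ≡ 11 (mod 13).
    The inverse of 12 mod 13 is 12 (since 12·12 = 144 = 11·13 + 1), so t ≡ 12·11 = 132 ≡ 2 (mod 13).
    Then x = 7069 + 10659·2 = 28387, valid modulo lcm(10659, 13) = 138567: x ≡ 28387 (mod 138567).
Verify against each original: 28387 mod 11 = 7, 28387 mod 19 = 1, 28387 mod 3 = 1, 28387 mod 17 = 14, 28387 mod 13 = 8.

x ≡ 28387 (mod 138567).


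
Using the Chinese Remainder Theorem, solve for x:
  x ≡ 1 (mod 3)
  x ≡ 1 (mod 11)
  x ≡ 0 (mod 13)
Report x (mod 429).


Moduli 3, 11, 13 are pairwise coprime; by CRT there is a unique solution modulo M = 3 · 11 · 13 = 429.
Solve pairwise, accumulating the modulus:
  Start with x ≡ 1 (mod 3).
  Combine with x ≡ 1 (mod 11): since gcd(3, 11) = 1, we get a unique residue mod 33.
    Write x = 1 + 3·t and substitute into x ≡ 1 (mod 11): 3·t ≡ 1 − 1 = 0 (mod 11).
    The inverse of 3 mod 11 is 4 (since 3·4 = 12 = 1·11 + 1), so t ≡ 4·0 = 0 ≡ 0 (mod 11).
    Then x = 1 + 3·0 = 1, valid modulo lcm(3, 11) = 33: x ≡ 1 (mod 33).
  Combine with x ≡ 0 (mod 13): since gcd(33, 13) = 1, we get a unique residue mod 429.
    Write x = 1 + 33·t and substitute into x ≡ 0 (mod 13): 33·t ≡ 0 − 1 = -1 (mod 13).
    Reduce coefficients mod 13: 7·t ≡ 12 (mod 13).
    The inverse of 7 mod 13 is 2 (since 7·2 = 14 = 1·13 + 1), so t ≡ 2·12 = 24 ≡ 11 (mod 13).
    Then x = 1 + 33·11 = 364, valid modulo lcm(33, 13) = 429: x ≡ 364 (mod 429).
Verify: 364 mod 3 = 1 ✓, 364 mod 11 = 1 ✓, 364 mod 13 = 0 ✓.

x ≡ 364 (mod 429).


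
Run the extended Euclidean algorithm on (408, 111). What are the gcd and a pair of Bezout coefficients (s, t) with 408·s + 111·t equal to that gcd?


Euclidean algorithm on (408, 111) — divide until remainder is 0:
  408 = 3 · 111 + 75
  111 = 1 · 75 + 36
  75 = 2 · 36 + 3
  36 = 12 · 3 + 0
gcd(408, 111) = 3.
Track Bezout coefficients alongside the remainders: start with r₀ = 408 = a·1 + b·0 (s = 1, t = 0) and r₁ = 111 = a·0 + b·1 (s = 0, t = 1); each new remainder r_{k+1} = r_{k-1} − q_k·r_k inherits s_{k+1} = s_{k-1} − q_k·s_k, t_{k+1} = t_{k-1} − q_k·t_k, so r_k = a·s_k + b·t_k at every step:
  q = 3: r = 75, s = 1 − 3·0 = 1, t = 0 − 3·1 = -3  (check: 408·1 + 111·(-3) = 75)
  q = 1: r = 36, s = 0 − 1·1 = -1, t = 1 − 1·(-3) = 4  (check: 408·(-1) + 111·4 = 36)
  q = 2: r = 3, s = 1 − 2·(-1) = 3, t = -3 − 2·4 = -11  (check: 408·3 + 111·(-11) = 3)
The row with r = 3 (the gcd) gives the Bezout coefficients s = 3, t = -11.
Result: 408 · (3) + 111 · (-11) = 3.

gcd(408, 111) = 3; s = 3, t = -11 (check: 408·3 + 111·(-11) = 3).


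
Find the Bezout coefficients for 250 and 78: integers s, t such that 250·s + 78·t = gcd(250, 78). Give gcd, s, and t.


Euclidean algorithm on (250, 78) — divide until remainder is 0:
  250 = 3 · 78 + 16
  78 = 4 · 16 + 14
  16 = 1 · 14 + 2
  14 = 7 · 2 + 0
gcd(250, 78) = 2.
Track Bezout coefficients alongside the remainders: start with r₀ = 250 = a·1 + b·0 (s = 1, t = 0) and r₁ = 78 = a·0 + b·1 (s = 0, t = 1); each new remainder r_{k+1} = r_{k-1} − q_k·r_k inherits s_{k+1} = s_{k-1} − q_k·s_k, t_{k+1} = t_{k-1} − q_k·t_k, so r_k = a·s_k + b·t_k at every step:
  q = 3: r = 16, s = 1 − 3·0 = 1, t = 0 − 3·1 = -3  (check: 250·1 + 78·(-3) = 16)
  q = 4: r = 14, s = 0 − 4·1 = -4, t = 1 − 4·(-3) = 13  (check: 250·(-4) + 78·13 = 14)
  q = 1: r = 2, s = 1 − 1·(-4) = 5, t = -3 − 1·13 = -16  (check: 250·5 + 78·(-16) = 2)
The row with r = 2 (the gcd) gives the Bezout coefficients s = 5, t = -16.
Result: 250 · (5) + 78 · (-16) = 2.

gcd(250, 78) = 2; s = 5, t = -16 (check: 250·5 + 78·(-16) = 2).


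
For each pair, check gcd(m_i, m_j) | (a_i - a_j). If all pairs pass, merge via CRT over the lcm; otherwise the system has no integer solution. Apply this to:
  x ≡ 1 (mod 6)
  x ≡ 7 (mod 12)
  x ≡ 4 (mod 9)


Moduli 6, 12, 9 are not pairwise coprime, so CRT works modulo lcm(m_i) when all pairwise compatibility conditions hold.
Pairwise compatibility: gcd(m_i, m_j) must divide a_i - a_j for every pair.
Merge one congruence at a time:
  Start: x ≡ 1 (mod 6).
  Combine with x ≡ 7 (mod 12): gcd(6, 12) = 6; 7 - 1 = 6, which IS divisible by 6, so compatible.
    Write x = 1 + 6·t and substitute into x ≡ 7 (mod 12): 6·t ≡ 7 − 1 = 6 (mod 12).
    Divide the congruence (and modulus) by g = 6: 1·t ≡ 1 (mod 2).
    So t ≡ 1 (mod 2).
    Then x = 1 + 6·1 = 7, valid modulo lcm(6, 12) = 12: x ≡ 7 (mod 12).
  Combine with x ≡ 4 (mod 9): gcd(12, 9) = 3; 4 - 7 = -3, which IS divisible by 3, so compatible.
    Write x = 7 + 12·t and substitute into x ≡ 4 (mod 9): 12·t ≡ 4 − 7 = -3 (mod 9).
    Divide the congruence (and modulus) by g = 3: 4·t ≡ -1 (mod 3).
    Reduce coefficients mod 3: 1·t ≡ 2 (mod 3).
    So t ≡ 2 (mod 3).
    Then x = 7 + 12·2 = 31, valid modulo lcm(12, 9) = 36: x ≡ 31 (mod 36).
Verify: 31 mod 6 = 1, 31 mod 12 = 7, 31 mod 9 = 4.

x ≡ 31 (mod 36).


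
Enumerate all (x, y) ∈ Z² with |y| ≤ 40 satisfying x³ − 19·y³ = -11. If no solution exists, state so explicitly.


The equation is x³ - 19y³ = -11. For fixed y, x³ = 19·y³ − 11, so a solution requires the RHS to be a perfect cube.
Strategy: iterate y from -40 to 40, compute RHS = 19·y³ − 11, and check whether it is a (positive or negative) perfect cube.
Check small values of y:
  y = 0: RHS = -11 is not a perfect cube.
  y = 1: RHS = 8 = (2)³ ⇒ x = 2 works.
  y = -1: RHS = -30 is not a perfect cube.
  y = 2: RHS = 141 is not a perfect cube.
  y = -2: RHS = -163 is not a perfect cube.
  y = 3: RHS = 502 is not a perfect cube.
  y = -3: RHS = -524 is not a perfect cube.
Continuing the search up to |y| = 40 finds no further solutions beyond those listed.
Collected solutions: (2, 1).

Solutions (with |y| ≤ 40): (2, 1).


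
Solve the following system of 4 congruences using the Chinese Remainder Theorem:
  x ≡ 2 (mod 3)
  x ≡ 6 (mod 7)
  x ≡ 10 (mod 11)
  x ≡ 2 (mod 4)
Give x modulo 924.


Product of moduli M = 3 · 7 · 11 · 4 = 924.
Merge one congruence at a time:
  Start: x ≡ 2 (mod 3).
  Combine with x ≡ 6 (mod 7); new modulus lcm = 21.
    Write x = 2 + 3·t and substitute into x ≡ 6 (mod 7): 3·t ≡ 6 − 2 = 4 (mod 7).
    The inverse of 3 mod 7 is 5 (since 3·5 = 15 = 2·7 + 1), so t ≡ 5·4 = 20 ≡ 6 (mod 7).
    Then x = 2 + 3·6 = 20, valid modulo lcm(3, 7) = 21: x ≡ 20 (mod 21).
  Combine with x ≡ 10 (mod 11); new modulus lcm = 231.
    Write x = 20 + 21·t and substitute into x ≡ 10 (mod 11): 21·t ≡ 10 − 20 = -10 (mod 11).
    Reduce coefficients mod 11: 10·t ≡ 1 (mod 11).
    The inverse of 10 mod 11 is 10 (since 10·10 = 100 = 9·11 + 1), so t ≡ 10·1 = 10 ≡ 10 (mod 11).
    Then x = 20 + 21·10 = 230, valid modulo lcm(21, 11) = 231: x ≡ 230 (mod 231).
  Combine with x ≡ 2 (mod 4); new modulus lcm = 924.
    Write x = 230 + 231·t and substitute into x ≡ 2 (mod 4): 231·t ≡ 2 − 230 = -228 (mod 4).
    Reduce coefficients mod 4: 3·t ≡ 0 (mod 4).
    The inverse of 3 mod 4 is 3 (since 3·3 = 9 = 2·4 + 1), so t ≡ 3·0 = 0 ≡ 0 (mod 4).
    Then x = 230 + 231·0 = 230, valid modulo lcm(231, 4) = 924: x ≡ 230 (mod 924).
Verify against each original: 230 mod 3 = 2, 230 mod 7 = 6, 230 mod 11 = 10, 230 mod 4 = 2.

x ≡ 230 (mod 924).


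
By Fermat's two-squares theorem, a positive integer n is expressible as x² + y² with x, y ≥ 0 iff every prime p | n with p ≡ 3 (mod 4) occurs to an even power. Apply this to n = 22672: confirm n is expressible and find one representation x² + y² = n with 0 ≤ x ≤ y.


Step 1: Factor n = 22672 = 2^4 · 13 · 109.
Step 2: Check the mod-4 condition on each prime factor: 2 = 2 (special); 13 ≡ 1 (mod 4), exponent 1; 109 ≡ 1 (mod 4), exponent 1.
All primes ≡ 3 (mod 4) appear to even exponent (or don't appear), so by the two-squares theorem n IS expressible as a sum of two squares.
Step 3: Build a representation. Group n = k² · m with k = 4 and m = 13 · 109 = 1417 (a product of primes ≡ 1 (mod 4)); a representation of m scales to one of n via (k·x)² + (k·y)² = k²(x² + y²). Each prime p ≡ 1 (mod 4) is itself a sum of two squares; find a² by testing p − a² for a perfect square:
  13: 13 − 1² = 12, 13 − 2² = 9 = 3² ⇒ 13 = 2² + 3².
  109: 109 − 1² = 108, 109 − 2² = 105, 109 − 3² = 100 = 10² ⇒ 109 = 3² + 10².
  Combine using the Brahmagupta–Fibonacci identity (a² + b²)(c² + d²) = (ac − bd)² + (ad + bc)² = (ac + bd)² + (ad − bc)²:
  13 · 109 = 1417: from (2² + 3²)(3² + 10²), take (2·3 − 3·10, 2·10 + 3·3) = (6 − 30, 20 + 9) = (-24, 29); dropping signs (only squares matter) gives (24, 29); check 24² + 29² = 576 + 841 = 1417 ✓.
  Scale by k = 4: (4·24, 4·29) = (96, 116).
Step 4: Order so x ≤ y and verify: 96² + 116² = 9216 + 13456 = 22672 = n. ✓

n = 22672 = 96² + 116² (one valid representation with x ≤ y).
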